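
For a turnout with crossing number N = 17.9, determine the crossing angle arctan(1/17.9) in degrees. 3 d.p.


1/N = 1/17.9 = 0.055866
angle = arctan(0.055866) = 0.055808 rad
angle = 0.055808 * 180/pi = 3.198 degrees

3.198


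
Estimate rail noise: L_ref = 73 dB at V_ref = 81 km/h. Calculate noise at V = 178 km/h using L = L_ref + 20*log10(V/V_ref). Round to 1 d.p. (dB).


V/V_ref = 178 / 81 = 2.197531
log10(2.197531) = 0.341935
20 * 0.341935 = 6.8387
L = 73 + 6.8387 = 79.8 dB

79.8


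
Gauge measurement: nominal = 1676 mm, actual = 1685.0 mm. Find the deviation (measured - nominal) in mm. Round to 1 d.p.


Deviation = measured - nominal
Deviation = 1685.0 - 1676
Deviation = 9.0 mm

9.0


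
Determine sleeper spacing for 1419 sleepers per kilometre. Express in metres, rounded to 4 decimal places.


Spacing = 1000 m / number of sleepers
Spacing = 1000 / 1419
Spacing = 0.7047 m

0.7047


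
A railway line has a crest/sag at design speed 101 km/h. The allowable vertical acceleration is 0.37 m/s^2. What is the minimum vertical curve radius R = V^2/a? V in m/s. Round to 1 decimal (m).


Convert speed: V = 101 / 3.6 = 28.0556 m/s
V^2 = 787.1142 m^2/s^2
R_v = 787.1142 / 0.37
R_v = 2127.3 m

2127.3


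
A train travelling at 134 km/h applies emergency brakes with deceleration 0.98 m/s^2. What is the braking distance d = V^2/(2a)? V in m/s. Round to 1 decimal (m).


Convert speed: V = 134 / 3.6 = 37.2222 m/s
V^2 = 1385.4938
d = 1385.4938 / (2 * 0.98)
d = 1385.4938 / 1.96
d = 706.9 m

706.9


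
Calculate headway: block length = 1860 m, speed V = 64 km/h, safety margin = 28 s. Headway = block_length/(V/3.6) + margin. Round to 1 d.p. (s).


V = 64 / 3.6 = 17.7778 m/s
Block traversal time = 1860 / 17.7778 = 104.625 s
Headway = 104.625 + 28
Headway = 132.6 s

132.6


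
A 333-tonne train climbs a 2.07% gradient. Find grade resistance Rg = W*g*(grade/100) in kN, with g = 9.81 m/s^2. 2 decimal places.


Rg = W * 9.81 * grade / 100
Rg = 333 * 9.81 * 2.07 / 100
Rg = 3266.73 * 0.0207
Rg = 67.62 kN

67.62


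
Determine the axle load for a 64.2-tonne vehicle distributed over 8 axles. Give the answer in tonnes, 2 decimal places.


Load per axle = total weight / number of axles
Load = 64.2 / 8
Load = 8.03 tonnes

8.03


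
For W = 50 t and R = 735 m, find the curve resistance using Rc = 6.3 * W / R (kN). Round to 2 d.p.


Rc = 6.3 * W / R
Rc = 6.3 * 50 / 735
Rc = 315.0 / 735
Rc = 0.43 kN

0.43


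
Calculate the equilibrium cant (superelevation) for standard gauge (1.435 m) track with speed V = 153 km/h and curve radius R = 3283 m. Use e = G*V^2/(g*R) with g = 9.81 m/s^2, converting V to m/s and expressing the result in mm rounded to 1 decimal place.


Convert speed: V = 153 / 3.6 = 42.5 m/s
Apply formula: e = 1.435 * 42.5^2 / (9.81 * 3283)
e = 1.435 * 1806.25 / 32206.23
e = 0.08048 m = 80.5 mm

80.5


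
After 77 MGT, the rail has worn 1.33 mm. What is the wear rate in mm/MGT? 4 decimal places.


Wear rate = total wear / cumulative tonnage
Rate = 1.33 / 77
Rate = 0.0173 mm/MGT

0.0173


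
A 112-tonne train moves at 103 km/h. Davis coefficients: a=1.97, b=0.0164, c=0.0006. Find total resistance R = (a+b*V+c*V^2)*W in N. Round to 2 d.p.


b*V = 0.0164 * 103 = 1.6892
c*V^2 = 0.0006 * 10609 = 6.3654
R_per_t = 1.97 + 1.6892 + 6.3654 = 10.0246 N/t
R_total = 10.0246 * 112 = 1122.76 N

1122.76


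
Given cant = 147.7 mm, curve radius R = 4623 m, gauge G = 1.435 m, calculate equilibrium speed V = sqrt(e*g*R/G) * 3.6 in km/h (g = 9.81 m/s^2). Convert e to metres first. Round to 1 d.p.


Convert cant: e = 147.7 mm = 0.1477 m
V_ms = sqrt(0.1477 * 9.81 * 4623 / 1.435)
V_ms = sqrt(4667.899478) = 68.322 m/s
V = 68.322 * 3.6 = 246.0 km/h

246.0


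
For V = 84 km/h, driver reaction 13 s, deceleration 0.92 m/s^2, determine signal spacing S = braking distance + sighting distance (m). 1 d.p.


V = 84 / 3.6 = 23.3333 m/s
Braking distance = 23.3333^2 / (2*0.92) = 295.8937 m
Sighting distance = 23.3333 * 13 = 303.3333 m
S = 295.8937 + 303.3333 = 599.2 m

599.2


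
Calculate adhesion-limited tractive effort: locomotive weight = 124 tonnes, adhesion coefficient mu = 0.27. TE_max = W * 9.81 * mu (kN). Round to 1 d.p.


TE_max = W * g * mu
TE_max = 124 * 9.81 * 0.27
TE_max = 1216.44 * 0.27
TE_max = 328.4 kN

328.4


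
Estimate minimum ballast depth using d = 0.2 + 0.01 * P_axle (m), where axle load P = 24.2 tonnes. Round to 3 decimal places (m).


d = 0.2 + 0.01 * 24.2
d = 0.2 + 0.242
d = 0.442 m

0.442


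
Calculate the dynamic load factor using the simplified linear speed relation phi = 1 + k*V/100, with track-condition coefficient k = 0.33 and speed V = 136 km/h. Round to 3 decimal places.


phi = 1 + k * V / 100
phi = 1 + 0.33 * 136 / 100
phi = 1 + 0.4488
phi = 1.449

1.449


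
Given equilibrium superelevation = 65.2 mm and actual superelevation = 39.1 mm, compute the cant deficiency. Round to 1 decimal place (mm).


Cant deficiency = equilibrium cant - actual cant
CD = 65.2 - 39.1
CD = 26.1 mm

26.1


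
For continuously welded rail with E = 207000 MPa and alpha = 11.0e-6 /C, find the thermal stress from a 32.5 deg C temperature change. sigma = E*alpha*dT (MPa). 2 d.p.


sigma = E * alpha * dT
sigma = 207000 * 11.0e-6 * 32.5
sigma = 2.277 * 32.5
sigma = 74.00 MPa

74.00


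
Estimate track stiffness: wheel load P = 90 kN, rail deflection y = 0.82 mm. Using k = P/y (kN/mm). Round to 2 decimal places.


Track stiffness k = P / y
k = 90 / 0.82
k = 109.76 kN/mm

109.76


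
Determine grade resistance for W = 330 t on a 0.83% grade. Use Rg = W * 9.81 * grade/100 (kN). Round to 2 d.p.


Rg = W * 9.81 * grade / 100
Rg = 330 * 9.81 * 0.83 / 100
Rg = 3237.3 * 0.0083
Rg = 26.87 kN

26.87


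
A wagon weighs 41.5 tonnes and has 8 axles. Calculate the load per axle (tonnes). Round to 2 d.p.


Load per axle = total weight / number of axles
Load = 41.5 / 8
Load = 5.19 tonnes

5.19


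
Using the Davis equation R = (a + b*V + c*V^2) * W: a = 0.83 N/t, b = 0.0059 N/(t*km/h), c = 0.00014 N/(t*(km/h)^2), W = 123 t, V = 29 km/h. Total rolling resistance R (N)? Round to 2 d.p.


b*V = 0.0059 * 29 = 0.1711
c*V^2 = 0.00014 * 841 = 0.11774
R_per_t = 0.83 + 0.1711 + 0.11774 = 1.11884 N/t
R_total = 1.11884 * 123 = 137.62 N

137.62


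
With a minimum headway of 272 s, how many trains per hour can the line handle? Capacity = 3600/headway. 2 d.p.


Capacity = 3600 / headway
Capacity = 3600 / 272
Capacity = 13.24 trains/hour

13.24


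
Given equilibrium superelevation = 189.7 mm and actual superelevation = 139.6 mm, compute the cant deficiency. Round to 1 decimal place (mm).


Cant deficiency = equilibrium cant - actual cant
CD = 189.7 - 139.6
CD = 50.1 mm

50.1


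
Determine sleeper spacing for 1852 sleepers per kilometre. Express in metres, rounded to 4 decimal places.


Spacing = 1000 m / number of sleepers
Spacing = 1000 / 1852
Spacing = 0.5400 m

0.5400


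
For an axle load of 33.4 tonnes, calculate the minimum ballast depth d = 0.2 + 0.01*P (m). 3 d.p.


d = 0.2 + 0.01 * 33.4
d = 0.2 + 0.334
d = 0.534 m

0.534


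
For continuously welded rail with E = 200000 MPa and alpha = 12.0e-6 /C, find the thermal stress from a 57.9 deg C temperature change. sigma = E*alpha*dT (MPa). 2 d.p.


sigma = E * alpha * dT
sigma = 200000 * 12.0e-6 * 57.9
sigma = 2.4 * 57.9
sigma = 138.96 MPa

138.96


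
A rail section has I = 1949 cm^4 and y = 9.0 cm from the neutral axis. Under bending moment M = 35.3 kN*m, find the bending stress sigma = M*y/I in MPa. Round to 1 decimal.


Convert units:
M = 35.3 kN*m = 35300000 N*mm
y = 9.0 cm = 90 mm
I = 1949 cm^4 = 19490000 mm^4
sigma = 35300000 * 90 / 19490000
sigma = 163.0 MPa

163.0


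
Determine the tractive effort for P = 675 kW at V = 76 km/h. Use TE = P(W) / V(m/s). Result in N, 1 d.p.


Convert: P = 675 kW = 675000 W
V = 76 / 3.6 = 21.1111 m/s
TE = 675000 / 21.1111
TE = 31973.7 N

31973.7


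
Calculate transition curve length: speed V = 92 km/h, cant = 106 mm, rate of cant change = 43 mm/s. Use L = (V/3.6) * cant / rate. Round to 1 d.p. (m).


Convert speed: V = 92 / 3.6 = 25.5556 m/s
L = 25.5556 * 106 / 43
L = 2708.8889 / 43
L = 63.0 m

63.0


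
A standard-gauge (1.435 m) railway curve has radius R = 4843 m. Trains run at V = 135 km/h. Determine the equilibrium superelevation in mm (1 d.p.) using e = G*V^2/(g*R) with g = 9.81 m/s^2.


Convert speed: V = 135 / 3.6 = 37.5 m/s
Apply formula: e = 1.435 * 37.5^2 / (9.81 * 4843)
e = 1.435 * 1406.25 / 47509.83
e = 0.042475 m = 42.5 mm

42.5


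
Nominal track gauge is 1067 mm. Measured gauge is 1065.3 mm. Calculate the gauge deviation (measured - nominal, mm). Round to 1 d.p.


Deviation = measured - nominal
Deviation = 1065.3 - 1067
Deviation = -1.7 mm

-1.7


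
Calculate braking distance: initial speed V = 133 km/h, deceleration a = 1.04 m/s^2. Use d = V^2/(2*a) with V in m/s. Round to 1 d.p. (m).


Convert speed: V = 133 / 3.6 = 36.9444 m/s
V^2 = 1364.892
d = 1364.892 / (2 * 1.04)
d = 1364.892 / 2.08
d = 656.2 m

656.2


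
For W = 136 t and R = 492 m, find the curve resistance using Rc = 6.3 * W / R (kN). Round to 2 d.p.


Rc = 6.3 * W / R
Rc = 6.3 * 136 / 492
Rc = 856.8 / 492
Rc = 1.74 kN

1.74


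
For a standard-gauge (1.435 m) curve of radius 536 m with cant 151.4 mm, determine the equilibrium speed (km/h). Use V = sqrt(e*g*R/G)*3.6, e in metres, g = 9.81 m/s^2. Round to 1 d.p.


Convert cant: e = 151.4 mm = 0.1514 m
V_ms = sqrt(0.1514 * 9.81 * 536 / 1.435)
V_ms = sqrt(554.763362) = 23.5534 m/s
V = 23.5534 * 3.6 = 84.8 km/h

84.8


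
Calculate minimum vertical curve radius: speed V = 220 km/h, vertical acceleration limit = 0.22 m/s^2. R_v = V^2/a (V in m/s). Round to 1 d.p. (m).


Convert speed: V = 220 / 3.6 = 61.1111 m/s
V^2 = 3734.5679 m^2/s^2
R_v = 3734.5679 / 0.22
R_v = 16975.3 m

16975.3


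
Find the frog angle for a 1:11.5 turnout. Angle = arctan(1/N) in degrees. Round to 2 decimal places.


1/N = 1/11.5 = 0.086957
angle = arctan(0.086957) = 0.086738 rad
angle = 0.086738 * 180/pi = 4.97 degrees

4.97


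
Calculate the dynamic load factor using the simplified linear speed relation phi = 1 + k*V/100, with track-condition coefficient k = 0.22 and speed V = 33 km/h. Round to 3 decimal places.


phi = 1 + k * V / 100
phi = 1 + 0.22 * 33 / 100
phi = 1 + 0.0726
phi = 1.073

1.073


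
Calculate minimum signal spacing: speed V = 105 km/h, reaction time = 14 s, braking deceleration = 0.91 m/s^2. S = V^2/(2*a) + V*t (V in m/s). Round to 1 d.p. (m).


V = 105 / 3.6 = 29.1667 m/s
Braking distance = 29.1667^2 / (2*0.91) = 467.4145 m
Sighting distance = 29.1667 * 14 = 408.3333 m
S = 467.4145 + 408.3333 = 875.7 m

875.7


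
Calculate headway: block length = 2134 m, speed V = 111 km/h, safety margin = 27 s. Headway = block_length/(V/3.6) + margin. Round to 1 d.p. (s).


V = 111 / 3.6 = 30.8333 m/s
Block traversal time = 2134 / 30.8333 = 69.2108 s
Headway = 69.2108 + 27
Headway = 96.2 s

96.2


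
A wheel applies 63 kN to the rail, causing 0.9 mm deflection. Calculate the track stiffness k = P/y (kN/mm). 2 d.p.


Track stiffness k = P / y
k = 63 / 0.9
k = 70.00 kN/mm

70.00


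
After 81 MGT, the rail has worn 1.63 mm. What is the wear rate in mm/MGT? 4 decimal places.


Wear rate = total wear / cumulative tonnage
Rate = 1.63 / 81
Rate = 0.0201 mm/MGT

0.0201


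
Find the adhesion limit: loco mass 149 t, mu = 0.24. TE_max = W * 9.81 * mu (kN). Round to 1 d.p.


TE_max = W * g * mu
TE_max = 149 * 9.81 * 0.24
TE_max = 1461.69 * 0.24
TE_max = 350.8 kN

350.8


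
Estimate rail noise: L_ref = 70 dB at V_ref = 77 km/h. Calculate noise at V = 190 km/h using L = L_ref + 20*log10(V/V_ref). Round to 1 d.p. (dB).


V/V_ref = 190 / 77 = 2.467532
log10(2.467532) = 0.392263
20 * 0.392263 = 7.8453
L = 70 + 7.8453 = 77.8 dB

77.8


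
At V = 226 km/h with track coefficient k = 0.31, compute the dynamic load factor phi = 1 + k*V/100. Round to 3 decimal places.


phi = 1 + k * V / 100
phi = 1 + 0.31 * 226 / 100
phi = 1 + 0.7006
phi = 1.701

1.701


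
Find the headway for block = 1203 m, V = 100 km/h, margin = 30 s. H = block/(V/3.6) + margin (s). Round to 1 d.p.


V = 100 / 3.6 = 27.7778 m/s
Block traversal time = 1203 / 27.7778 = 43.308 s
Headway = 43.308 + 30
Headway = 73.3 s

73.3


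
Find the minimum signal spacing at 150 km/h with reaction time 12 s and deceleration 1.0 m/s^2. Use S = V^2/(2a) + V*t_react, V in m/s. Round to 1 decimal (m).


V = 150 / 3.6 = 41.6667 m/s
Braking distance = 41.6667^2 / (2*1.0) = 868.0556 m
Sighting distance = 41.6667 * 12 = 500.0 m
S = 868.0556 + 500.0 = 1368.1 m

1368.1


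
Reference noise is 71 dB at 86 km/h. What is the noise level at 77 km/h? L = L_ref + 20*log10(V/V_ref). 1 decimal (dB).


V/V_ref = 77 / 86 = 0.895349
log10(0.895349) = -0.048008
20 * -0.048008 = -0.9602
L = 71 + -0.9602 = 70.0 dB

70.0


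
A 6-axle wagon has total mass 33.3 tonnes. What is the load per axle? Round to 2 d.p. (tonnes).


Load per axle = total weight / number of axles
Load = 33.3 / 6
Load = 5.55 tonnes

5.55


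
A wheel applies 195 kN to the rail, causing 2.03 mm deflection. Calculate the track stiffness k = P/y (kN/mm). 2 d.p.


Track stiffness k = P / y
k = 195 / 2.03
k = 96.06 kN/mm

96.06


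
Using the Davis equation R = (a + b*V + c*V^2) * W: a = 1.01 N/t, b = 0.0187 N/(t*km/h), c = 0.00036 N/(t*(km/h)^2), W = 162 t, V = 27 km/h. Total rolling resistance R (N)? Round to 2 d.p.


b*V = 0.0187 * 27 = 0.5049
c*V^2 = 0.00036 * 729 = 0.26244
R_per_t = 1.01 + 0.5049 + 0.26244 = 1.77734 N/t
R_total = 1.77734 * 162 = 287.93 N

287.93


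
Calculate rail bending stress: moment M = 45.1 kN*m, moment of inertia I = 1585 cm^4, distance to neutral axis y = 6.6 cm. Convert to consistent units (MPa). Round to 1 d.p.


Convert units:
M = 45.1 kN*m = 45100000 N*mm
y = 6.6 cm = 66 mm
I = 1585 cm^4 = 15850000 mm^4
sigma = 45100000 * 66 / 15850000
sigma = 187.8 MPa

187.8


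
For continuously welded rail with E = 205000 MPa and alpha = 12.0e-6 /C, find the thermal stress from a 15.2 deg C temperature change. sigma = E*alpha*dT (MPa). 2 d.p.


sigma = E * alpha * dT
sigma = 205000 * 12.0e-6 * 15.2
sigma = 2.46 * 15.2
sigma = 37.39 MPa

37.39


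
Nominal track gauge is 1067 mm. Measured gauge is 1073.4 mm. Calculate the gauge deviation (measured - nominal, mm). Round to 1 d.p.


Deviation = measured - nominal
Deviation = 1073.4 - 1067
Deviation = 6.4 mm

6.4


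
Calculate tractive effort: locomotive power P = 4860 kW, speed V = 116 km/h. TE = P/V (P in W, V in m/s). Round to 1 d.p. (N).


Convert: P = 4860 kW = 4860000 W
V = 116 / 3.6 = 32.2222 m/s
TE = 4860000 / 32.2222
TE = 150827.6 N

150827.6


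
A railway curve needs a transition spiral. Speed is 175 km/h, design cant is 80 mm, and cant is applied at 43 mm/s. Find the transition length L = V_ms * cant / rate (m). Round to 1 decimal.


Convert speed: V = 175 / 3.6 = 48.6111 m/s
L = 48.6111 * 80 / 43
L = 3888.8889 / 43
L = 90.4 m

90.4


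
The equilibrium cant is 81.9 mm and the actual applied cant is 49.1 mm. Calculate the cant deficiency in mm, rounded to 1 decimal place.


Cant deficiency = equilibrium cant - actual cant
CD = 81.9 - 49.1
CD = 32.8 mm

32.8


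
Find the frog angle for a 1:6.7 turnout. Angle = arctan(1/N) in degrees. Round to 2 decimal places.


1/N = 1/6.7 = 0.149254
angle = arctan(0.149254) = 0.14816 rad
angle = 0.14816 * 180/pi = 8.49 degrees

8.49


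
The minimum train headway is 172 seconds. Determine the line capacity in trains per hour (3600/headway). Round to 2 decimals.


Capacity = 3600 / headway
Capacity = 3600 / 172
Capacity = 20.93 trains/hour

20.93


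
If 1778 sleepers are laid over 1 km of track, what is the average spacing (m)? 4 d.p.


Spacing = 1000 m / number of sleepers
Spacing = 1000 / 1778
Spacing = 0.5624 m

0.5624


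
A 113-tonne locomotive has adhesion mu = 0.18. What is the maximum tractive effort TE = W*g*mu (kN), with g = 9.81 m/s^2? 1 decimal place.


TE_max = W * g * mu
TE_max = 113 * 9.81 * 0.18
TE_max = 1108.53 * 0.18
TE_max = 199.5 kN

199.5


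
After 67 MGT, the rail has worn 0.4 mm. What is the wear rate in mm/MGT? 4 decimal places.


Wear rate = total wear / cumulative tonnage
Rate = 0.4 / 67
Rate = 0.0060 mm/MGT

0.0060


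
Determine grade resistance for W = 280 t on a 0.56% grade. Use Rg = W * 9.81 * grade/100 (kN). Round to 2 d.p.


Rg = W * 9.81 * grade / 100
Rg = 280 * 9.81 * 0.56 / 100
Rg = 2746.8 * 0.0056
Rg = 15.38 kN

15.38


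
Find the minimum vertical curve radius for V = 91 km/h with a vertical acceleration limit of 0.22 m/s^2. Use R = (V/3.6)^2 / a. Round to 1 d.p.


Convert speed: V = 91 / 3.6 = 25.2778 m/s
V^2 = 638.966 m^2/s^2
R_v = 638.966 / 0.22
R_v = 2904.4 m

2904.4


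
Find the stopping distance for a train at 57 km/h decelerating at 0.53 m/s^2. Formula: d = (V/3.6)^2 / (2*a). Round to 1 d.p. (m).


Convert speed: V = 57 / 3.6 = 15.8333 m/s
V^2 = 250.6944
d = 250.6944 / (2 * 0.53)
d = 250.6944 / 1.06
d = 236.5 m

236.5


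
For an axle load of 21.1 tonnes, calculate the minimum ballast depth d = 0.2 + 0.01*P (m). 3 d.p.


d = 0.2 + 0.01 * 21.1
d = 0.2 + 0.211
d = 0.411 m

0.411


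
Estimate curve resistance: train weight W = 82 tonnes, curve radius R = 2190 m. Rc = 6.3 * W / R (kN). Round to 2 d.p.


Rc = 6.3 * W / R
Rc = 6.3 * 82 / 2190
Rc = 516.6 / 2190
Rc = 0.24 kN

0.24


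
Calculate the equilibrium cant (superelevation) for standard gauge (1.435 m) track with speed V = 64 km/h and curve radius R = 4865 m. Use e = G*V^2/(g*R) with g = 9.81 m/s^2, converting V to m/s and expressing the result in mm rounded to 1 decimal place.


Convert speed: V = 64 / 3.6 = 17.7778 m/s
Apply formula: e = 1.435 * 17.7778^2 / (9.81 * 4865)
e = 1.435 * 316.0494 / 47725.65
e = 0.009503 m = 9.5 mm

9.5


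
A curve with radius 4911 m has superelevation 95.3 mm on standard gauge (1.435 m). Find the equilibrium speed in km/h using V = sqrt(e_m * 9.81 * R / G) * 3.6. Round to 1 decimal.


Convert cant: e = 95.3 mm = 0.0953 m
V_ms = sqrt(0.0953 * 9.81 * 4911 / 1.435)
V_ms = sqrt(3199.483988) = 56.564 m/s
V = 56.564 * 3.6 = 203.6 km/h

203.6


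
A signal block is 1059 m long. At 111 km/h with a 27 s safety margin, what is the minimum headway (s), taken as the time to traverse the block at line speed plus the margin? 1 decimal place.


V = 111 / 3.6 = 30.8333 m/s
Block traversal time = 1059 / 30.8333 = 34.3459 s
Headway = 34.3459 + 27
Headway = 61.3 s

61.3


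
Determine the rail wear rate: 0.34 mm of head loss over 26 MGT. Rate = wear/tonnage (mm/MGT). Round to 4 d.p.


Wear rate = total wear / cumulative tonnage
Rate = 0.34 / 26
Rate = 0.0131 mm/MGT

0.0131


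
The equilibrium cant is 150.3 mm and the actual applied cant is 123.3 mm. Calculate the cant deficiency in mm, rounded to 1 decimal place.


Cant deficiency = equilibrium cant - actual cant
CD = 150.3 - 123.3
CD = 27.0 mm

27.0


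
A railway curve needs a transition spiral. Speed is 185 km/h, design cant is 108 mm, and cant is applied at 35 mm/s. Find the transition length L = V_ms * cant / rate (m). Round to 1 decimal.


Convert speed: V = 185 / 3.6 = 51.3889 m/s
L = 51.3889 * 108 / 35
L = 5550.0 / 35
L = 158.6 m

158.6


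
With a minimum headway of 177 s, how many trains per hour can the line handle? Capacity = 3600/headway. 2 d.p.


Capacity = 3600 / headway
Capacity = 3600 / 177
Capacity = 20.34 trains/hour

20.34


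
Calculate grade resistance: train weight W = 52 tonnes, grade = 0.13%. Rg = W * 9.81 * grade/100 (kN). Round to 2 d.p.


Rg = W * 9.81 * grade / 100
Rg = 52 * 9.81 * 0.13 / 100
Rg = 510.12 * 0.0013
Rg = 0.66 kN

0.66


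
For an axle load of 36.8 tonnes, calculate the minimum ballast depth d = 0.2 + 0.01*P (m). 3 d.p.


d = 0.2 + 0.01 * 36.8
d = 0.2 + 0.368
d = 0.568 m

0.568


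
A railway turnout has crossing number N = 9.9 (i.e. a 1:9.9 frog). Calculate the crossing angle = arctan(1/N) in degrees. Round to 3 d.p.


1/N = 1/9.9 = 0.10101
angle = arctan(0.10101) = 0.100669 rad
angle = 0.100669 * 180/pi = 5.768 degrees

5.768


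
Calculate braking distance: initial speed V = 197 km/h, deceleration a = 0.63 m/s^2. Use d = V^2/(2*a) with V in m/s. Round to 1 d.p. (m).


Convert speed: V = 197 / 3.6 = 54.7222 m/s
V^2 = 2994.5216
d = 2994.5216 / (2 * 0.63)
d = 2994.5216 / 1.26
d = 2376.6 m

2376.6


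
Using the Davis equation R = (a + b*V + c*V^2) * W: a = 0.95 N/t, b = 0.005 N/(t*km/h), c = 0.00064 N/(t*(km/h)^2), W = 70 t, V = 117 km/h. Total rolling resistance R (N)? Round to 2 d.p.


b*V = 0.005 * 117 = 0.585
c*V^2 = 0.00064 * 13689 = 8.76096
R_per_t = 0.95 + 0.585 + 8.76096 = 10.29596 N/t
R_total = 10.29596 * 70 = 720.72 N

720.72


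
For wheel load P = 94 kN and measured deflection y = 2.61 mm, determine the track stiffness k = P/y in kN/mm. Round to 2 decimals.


Track stiffness k = P / y
k = 94 / 2.61
k = 36.02 kN/mm

36.02


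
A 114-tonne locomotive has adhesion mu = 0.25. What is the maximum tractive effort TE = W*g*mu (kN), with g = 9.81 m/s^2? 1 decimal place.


TE_max = W * g * mu
TE_max = 114 * 9.81 * 0.25
TE_max = 1118.34 * 0.25
TE_max = 279.6 kN

279.6


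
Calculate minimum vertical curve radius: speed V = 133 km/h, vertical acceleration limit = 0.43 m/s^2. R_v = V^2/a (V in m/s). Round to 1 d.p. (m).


Convert speed: V = 133 / 3.6 = 36.9444 m/s
V^2 = 1364.892 m^2/s^2
R_v = 1364.892 / 0.43
R_v = 3174.2 m

3174.2


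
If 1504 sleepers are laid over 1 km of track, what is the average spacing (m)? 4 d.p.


Spacing = 1000 m / number of sleepers
Spacing = 1000 / 1504
Spacing = 0.6649 m

0.6649


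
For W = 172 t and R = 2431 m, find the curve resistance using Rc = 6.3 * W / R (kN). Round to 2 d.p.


Rc = 6.3 * W / R
Rc = 6.3 * 172 / 2431
Rc = 1083.6 / 2431
Rc = 0.45 kN

0.45


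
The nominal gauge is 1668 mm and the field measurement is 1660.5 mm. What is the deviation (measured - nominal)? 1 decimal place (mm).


Deviation = measured - nominal
Deviation = 1660.5 - 1668
Deviation = -7.5 mm

-7.5


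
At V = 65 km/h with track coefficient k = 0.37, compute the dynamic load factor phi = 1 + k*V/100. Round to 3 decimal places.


phi = 1 + k * V / 100
phi = 1 + 0.37 * 65 / 100
phi = 1 + 0.2405
phi = 1.241

1.241


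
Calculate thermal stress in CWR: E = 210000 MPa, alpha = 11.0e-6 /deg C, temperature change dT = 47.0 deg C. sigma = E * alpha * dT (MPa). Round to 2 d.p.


sigma = E * alpha * dT
sigma = 210000 * 11.0e-6 * 47.0
sigma = 2.31 * 47.0
sigma = 108.57 MPa

108.57


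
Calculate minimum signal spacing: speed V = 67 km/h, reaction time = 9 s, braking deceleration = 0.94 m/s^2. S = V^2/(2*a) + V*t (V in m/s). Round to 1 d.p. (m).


V = 67 / 3.6 = 18.6111 m/s
Braking distance = 18.6111^2 / (2*0.94) = 184.2412 m
Sighting distance = 18.6111 * 9 = 167.5 m
S = 184.2412 + 167.5 = 351.7 m

351.7


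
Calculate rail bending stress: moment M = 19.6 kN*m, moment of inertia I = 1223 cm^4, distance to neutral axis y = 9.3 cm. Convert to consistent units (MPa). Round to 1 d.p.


Convert units:
M = 19.6 kN*m = 19600000 N*mm
y = 9.3 cm = 93 mm
I = 1223 cm^4 = 12230000 mm^4
sigma = 19600000 * 93 / 12230000
sigma = 149.0 MPa

149.0


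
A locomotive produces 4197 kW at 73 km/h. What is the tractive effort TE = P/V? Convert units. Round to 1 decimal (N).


Convert: P = 4197 kW = 4197000 W
V = 73 / 3.6 = 20.2778 m/s
TE = 4197000 / 20.2778
TE = 206975.3 N

206975.3


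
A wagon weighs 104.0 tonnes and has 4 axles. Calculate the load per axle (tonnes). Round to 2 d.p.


Load per axle = total weight / number of axles
Load = 104.0 / 4
Load = 26.00 tonnes

26.00


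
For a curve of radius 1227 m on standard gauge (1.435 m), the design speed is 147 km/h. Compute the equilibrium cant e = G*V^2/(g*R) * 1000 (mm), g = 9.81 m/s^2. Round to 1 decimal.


Convert speed: V = 147 / 3.6 = 40.8333 m/s
Apply formula: e = 1.435 * 40.8333^2 / (9.81 * 1227)
e = 1.435 * 1667.3611 / 12036.87
e = 0.198778 m = 198.8 mm

198.8


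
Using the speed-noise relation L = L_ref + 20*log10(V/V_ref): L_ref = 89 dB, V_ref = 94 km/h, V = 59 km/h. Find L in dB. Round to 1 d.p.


V/V_ref = 59 / 94 = 0.62766
log10(0.62766) = -0.202276
20 * -0.202276 = -4.0455
L = 89 + -4.0455 = 85.0 dB

85.0


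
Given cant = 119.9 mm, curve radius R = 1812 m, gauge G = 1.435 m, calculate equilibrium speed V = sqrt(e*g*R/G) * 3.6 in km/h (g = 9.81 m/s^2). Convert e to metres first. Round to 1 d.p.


Convert cant: e = 119.9 mm = 0.1199 m
V_ms = sqrt(0.1199 * 9.81 * 1812 / 1.435)
V_ms = sqrt(1485.232633) = 38.5387 m/s
V = 38.5387 * 3.6 = 138.7 km/h

138.7


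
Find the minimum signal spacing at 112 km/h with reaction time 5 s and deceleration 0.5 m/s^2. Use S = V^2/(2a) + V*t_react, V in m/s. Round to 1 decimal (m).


V = 112 / 3.6 = 31.1111 m/s
Braking distance = 31.1111^2 / (2*0.5) = 967.9012 m
Sighting distance = 31.1111 * 5 = 155.5556 m
S = 967.9012 + 155.5556 = 1123.5 m

1123.5


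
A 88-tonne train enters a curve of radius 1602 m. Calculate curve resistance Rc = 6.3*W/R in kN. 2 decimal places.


Rc = 6.3 * W / R
Rc = 6.3 * 88 / 1602
Rc = 554.4 / 1602
Rc = 0.35 kN

0.35


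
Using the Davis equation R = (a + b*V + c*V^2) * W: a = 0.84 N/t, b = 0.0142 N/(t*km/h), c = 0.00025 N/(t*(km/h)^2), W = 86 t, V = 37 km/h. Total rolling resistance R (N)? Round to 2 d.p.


b*V = 0.0142 * 37 = 0.5254
c*V^2 = 0.00025 * 1369 = 0.34225
R_per_t = 0.84 + 0.5254 + 0.34225 = 1.70765 N/t
R_total = 1.70765 * 86 = 146.86 N

146.86


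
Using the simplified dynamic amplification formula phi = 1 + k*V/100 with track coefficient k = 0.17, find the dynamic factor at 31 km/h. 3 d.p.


phi = 1 + k * V / 100
phi = 1 + 0.17 * 31 / 100
phi = 1 + 0.0527
phi = 1.053

1.053


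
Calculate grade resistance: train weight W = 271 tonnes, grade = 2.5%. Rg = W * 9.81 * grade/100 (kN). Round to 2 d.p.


Rg = W * 9.81 * grade / 100
Rg = 271 * 9.81 * 2.5 / 100
Rg = 2658.51 * 0.025
Rg = 66.46 kN

66.46


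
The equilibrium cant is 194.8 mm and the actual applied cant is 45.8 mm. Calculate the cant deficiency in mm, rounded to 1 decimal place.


Cant deficiency = equilibrium cant - actual cant
CD = 194.8 - 45.8
CD = 149.0 mm

149.0


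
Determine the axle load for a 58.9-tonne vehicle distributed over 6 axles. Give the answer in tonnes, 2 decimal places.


Load per axle = total weight / number of axles
Load = 58.9 / 6
Load = 9.82 tonnes

9.82


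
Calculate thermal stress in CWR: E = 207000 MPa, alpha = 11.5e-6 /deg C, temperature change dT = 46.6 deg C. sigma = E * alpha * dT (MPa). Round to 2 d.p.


sigma = E * alpha * dT
sigma = 207000 * 11.5e-6 * 46.6
sigma = 2.3805 * 46.6
sigma = 110.93 MPa

110.93


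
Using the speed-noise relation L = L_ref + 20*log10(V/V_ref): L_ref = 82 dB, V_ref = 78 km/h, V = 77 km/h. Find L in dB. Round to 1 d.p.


V/V_ref = 77 / 78 = 0.987179
log10(0.987179) = -0.005604
20 * -0.005604 = -0.1121
L = 82 + -0.1121 = 81.9 dB

81.9


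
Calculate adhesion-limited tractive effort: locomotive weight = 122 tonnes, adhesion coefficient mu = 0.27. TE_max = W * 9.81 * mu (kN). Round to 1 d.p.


TE_max = W * g * mu
TE_max = 122 * 9.81 * 0.27
TE_max = 1196.82 * 0.27
TE_max = 323.1 kN

323.1


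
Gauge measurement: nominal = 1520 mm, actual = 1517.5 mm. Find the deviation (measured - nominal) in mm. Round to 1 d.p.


Deviation = measured - nominal
Deviation = 1517.5 - 1520
Deviation = -2.5 mm

-2.5


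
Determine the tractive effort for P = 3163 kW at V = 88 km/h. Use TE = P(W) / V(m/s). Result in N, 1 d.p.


Convert: P = 3163 kW = 3163000 W
V = 88 / 3.6 = 24.4444 m/s
TE = 3163000 / 24.4444
TE = 129395.5 N

129395.5


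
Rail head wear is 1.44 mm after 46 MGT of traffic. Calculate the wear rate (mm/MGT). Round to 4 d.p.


Wear rate = total wear / cumulative tonnage
Rate = 1.44 / 46
Rate = 0.0313 mm/MGT

0.0313


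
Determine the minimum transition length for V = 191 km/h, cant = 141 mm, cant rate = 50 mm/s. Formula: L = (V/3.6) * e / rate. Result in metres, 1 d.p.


Convert speed: V = 191 / 3.6 = 53.0556 m/s
L = 53.0556 * 141 / 50
L = 7480.8333 / 50
L = 149.6 m

149.6


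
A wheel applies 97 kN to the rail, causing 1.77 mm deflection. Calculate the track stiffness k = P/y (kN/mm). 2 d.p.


Track stiffness k = P / y
k = 97 / 1.77
k = 54.80 kN/mm

54.80


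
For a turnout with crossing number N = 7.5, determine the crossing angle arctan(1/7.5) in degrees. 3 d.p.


1/N = 1/7.5 = 0.133333
angle = arctan(0.133333) = 0.132552 rad
angle = 0.132552 * 180/pi = 7.595 degrees

7.595


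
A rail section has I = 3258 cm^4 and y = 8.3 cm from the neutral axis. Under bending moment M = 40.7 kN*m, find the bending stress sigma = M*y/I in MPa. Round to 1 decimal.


Convert units:
M = 40.7 kN*m = 40700000 N*mm
y = 8.3 cm = 83 mm
I = 3258 cm^4 = 32580000 mm^4
sigma = 40700000 * 83 / 32580000
sigma = 103.7 MPa

103.7


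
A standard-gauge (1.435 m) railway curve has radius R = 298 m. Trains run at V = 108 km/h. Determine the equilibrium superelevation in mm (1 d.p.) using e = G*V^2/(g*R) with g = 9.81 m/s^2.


Convert speed: V = 108 / 3.6 = 30.0 m/s
Apply formula: e = 1.435 * 30.0^2 / (9.81 * 298)
e = 1.435 * 900.0 / 2923.38
e = 0.441783 m = 441.8 mm

441.8


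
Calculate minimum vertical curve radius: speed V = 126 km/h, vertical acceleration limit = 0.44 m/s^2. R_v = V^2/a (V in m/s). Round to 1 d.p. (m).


Convert speed: V = 126 / 3.6 = 35.0 m/s
V^2 = 1225.0 m^2/s^2
R_v = 1225.0 / 0.44
R_v = 2784.1 m

2784.1


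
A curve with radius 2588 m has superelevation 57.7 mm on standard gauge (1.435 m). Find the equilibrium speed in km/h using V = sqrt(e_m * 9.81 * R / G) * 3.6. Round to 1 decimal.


Convert cant: e = 57.7 mm = 0.0577 m
V_ms = sqrt(0.0577 * 9.81 * 2588 / 1.435)
V_ms = sqrt(1020.838854) = 31.9506 m/s
V = 31.9506 * 3.6 = 115.0 km/h

115.0


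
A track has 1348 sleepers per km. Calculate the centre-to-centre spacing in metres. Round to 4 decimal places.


Spacing = 1000 m / number of sleepers
Spacing = 1000 / 1348
Spacing = 0.7418 m

0.7418


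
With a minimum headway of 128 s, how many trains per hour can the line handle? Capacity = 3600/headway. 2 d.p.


Capacity = 3600 / headway
Capacity = 3600 / 128
Capacity = 28.13 trains/hour

28.13


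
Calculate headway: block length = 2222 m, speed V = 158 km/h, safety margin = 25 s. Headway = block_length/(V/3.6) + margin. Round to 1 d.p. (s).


V = 158 / 3.6 = 43.8889 m/s
Block traversal time = 2222 / 43.8889 = 50.6278 s
Headway = 50.6278 + 25
Headway = 75.6 s

75.6


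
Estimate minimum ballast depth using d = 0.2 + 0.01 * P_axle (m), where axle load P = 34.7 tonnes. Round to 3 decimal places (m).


d = 0.2 + 0.01 * 34.7
d = 0.2 + 0.347
d = 0.547 m

0.547


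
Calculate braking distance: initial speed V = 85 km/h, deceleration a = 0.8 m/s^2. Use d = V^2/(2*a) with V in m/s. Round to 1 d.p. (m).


Convert speed: V = 85 / 3.6 = 23.6111 m/s
V^2 = 557.4846
d = 557.4846 / (2 * 0.8)
d = 557.4846 / 1.6
d = 348.4 m

348.4


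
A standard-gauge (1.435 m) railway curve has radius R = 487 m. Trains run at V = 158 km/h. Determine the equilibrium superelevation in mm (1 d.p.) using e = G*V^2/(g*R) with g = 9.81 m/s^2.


Convert speed: V = 158 / 3.6 = 43.8889 m/s
Apply formula: e = 1.435 * 43.8889^2 / (9.81 * 487)
e = 1.435 * 1926.2346 / 4777.47
e = 0.57858 m = 578.6 mm

578.6


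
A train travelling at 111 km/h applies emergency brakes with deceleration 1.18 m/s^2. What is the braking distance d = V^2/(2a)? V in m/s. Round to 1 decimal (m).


Convert speed: V = 111 / 3.6 = 30.8333 m/s
V^2 = 950.6944
d = 950.6944 / (2 * 1.18)
d = 950.6944 / 2.36
d = 402.8 m

402.8


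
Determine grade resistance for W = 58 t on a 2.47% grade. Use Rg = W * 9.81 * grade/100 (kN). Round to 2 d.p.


Rg = W * 9.81 * grade / 100
Rg = 58 * 9.81 * 2.47 / 100
Rg = 568.98 * 0.0247
Rg = 14.05 kN

14.05


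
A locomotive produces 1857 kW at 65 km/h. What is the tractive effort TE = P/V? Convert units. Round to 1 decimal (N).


Convert: P = 1857 kW = 1857000 W
V = 65 / 3.6 = 18.0556 m/s
TE = 1857000 / 18.0556
TE = 102849.2 N

102849.2


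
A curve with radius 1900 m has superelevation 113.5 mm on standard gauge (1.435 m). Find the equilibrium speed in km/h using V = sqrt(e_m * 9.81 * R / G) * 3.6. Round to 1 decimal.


Convert cant: e = 113.5 mm = 0.1135 m
V_ms = sqrt(0.1135 * 9.81 * 1900 / 1.435)
V_ms = sqrt(1474.234495) = 38.3958 m/s
V = 38.3958 * 3.6 = 138.2 km/h

138.2


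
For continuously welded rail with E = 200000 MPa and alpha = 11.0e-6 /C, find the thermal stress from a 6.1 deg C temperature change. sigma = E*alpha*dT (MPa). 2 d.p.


sigma = E * alpha * dT
sigma = 200000 * 11.0e-6 * 6.1
sigma = 2.2 * 6.1
sigma = 13.42 MPa

13.42


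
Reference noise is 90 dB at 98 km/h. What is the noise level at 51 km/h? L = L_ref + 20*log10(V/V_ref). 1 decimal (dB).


V/V_ref = 51 / 98 = 0.520408
log10(0.520408) = -0.283656
20 * -0.283656 = -5.6731
L = 90 + -5.6731 = 84.3 dB

84.3


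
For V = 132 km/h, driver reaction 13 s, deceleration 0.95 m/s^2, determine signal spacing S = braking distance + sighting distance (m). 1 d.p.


V = 132 / 3.6 = 36.6667 m/s
Braking distance = 36.6667^2 / (2*0.95) = 707.6023 m
Sighting distance = 36.6667 * 13 = 476.6667 m
S = 707.6023 + 476.6667 = 1184.3 m

1184.3


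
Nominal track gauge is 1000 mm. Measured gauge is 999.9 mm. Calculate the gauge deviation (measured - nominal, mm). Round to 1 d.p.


Deviation = measured - nominal
Deviation = 999.9 - 1000
Deviation = -0.1 mm

-0.1


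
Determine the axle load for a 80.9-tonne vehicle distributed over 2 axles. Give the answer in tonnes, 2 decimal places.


Load per axle = total weight / number of axles
Load = 80.9 / 2
Load = 40.45 tonnes

40.45


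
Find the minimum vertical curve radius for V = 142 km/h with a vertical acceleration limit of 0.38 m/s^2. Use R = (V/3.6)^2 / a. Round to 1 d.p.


Convert speed: V = 142 / 3.6 = 39.4444 m/s
V^2 = 1555.8642 m^2/s^2
R_v = 1555.8642 / 0.38
R_v = 4094.4 m

4094.4


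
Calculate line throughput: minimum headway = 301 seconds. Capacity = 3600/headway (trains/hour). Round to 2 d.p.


Capacity = 3600 / headway
Capacity = 3600 / 301
Capacity = 11.96 trains/hour

11.96


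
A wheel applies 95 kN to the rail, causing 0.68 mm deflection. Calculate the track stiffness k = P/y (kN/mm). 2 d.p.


Track stiffness k = P / y
k = 95 / 0.68
k = 139.71 kN/mm

139.71


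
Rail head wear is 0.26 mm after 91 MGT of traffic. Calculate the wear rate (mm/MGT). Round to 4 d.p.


Wear rate = total wear / cumulative tonnage
Rate = 0.26 / 91
Rate = 0.0029 mm/MGT

0.0029


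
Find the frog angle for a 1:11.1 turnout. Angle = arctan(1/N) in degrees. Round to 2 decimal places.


1/N = 1/11.1 = 0.09009
angle = arctan(0.09009) = 0.089848 rad
angle = 0.089848 * 180/pi = 5.15 degrees

5.15


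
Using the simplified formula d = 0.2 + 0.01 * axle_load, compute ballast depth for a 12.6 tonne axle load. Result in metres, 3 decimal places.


d = 0.2 + 0.01 * 12.6
d = 0.2 + 0.126
d = 0.326 m

0.326


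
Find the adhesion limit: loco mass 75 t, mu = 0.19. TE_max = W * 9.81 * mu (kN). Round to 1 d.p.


TE_max = W * g * mu
TE_max = 75 * 9.81 * 0.19
TE_max = 735.75 * 0.19
TE_max = 139.8 kN

139.8


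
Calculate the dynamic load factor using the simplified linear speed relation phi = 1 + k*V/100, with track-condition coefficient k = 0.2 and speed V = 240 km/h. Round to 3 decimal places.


phi = 1 + k * V / 100
phi = 1 + 0.2 * 240 / 100
phi = 1 + 0.48
phi = 1.480

1.480


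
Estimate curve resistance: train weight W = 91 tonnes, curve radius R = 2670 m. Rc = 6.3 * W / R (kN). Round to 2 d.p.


Rc = 6.3 * W / R
Rc = 6.3 * 91 / 2670
Rc = 573.3 / 2670
Rc = 0.21 kN

0.21


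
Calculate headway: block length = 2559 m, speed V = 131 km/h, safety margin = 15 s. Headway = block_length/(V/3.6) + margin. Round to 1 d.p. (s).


V = 131 / 3.6 = 36.3889 m/s
Block traversal time = 2559 / 36.3889 = 70.3237 s
Headway = 70.3237 + 15
Headway = 85.3 s

85.3


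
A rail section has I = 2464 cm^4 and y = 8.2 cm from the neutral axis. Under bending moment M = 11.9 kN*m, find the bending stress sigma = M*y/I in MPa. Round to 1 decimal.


Convert units:
M = 11.9 kN*m = 11900000 N*mm
y = 8.2 cm = 82 mm
I = 2464 cm^4 = 24640000 mm^4
sigma = 11900000 * 82 / 24640000
sigma = 39.6 MPa

39.6


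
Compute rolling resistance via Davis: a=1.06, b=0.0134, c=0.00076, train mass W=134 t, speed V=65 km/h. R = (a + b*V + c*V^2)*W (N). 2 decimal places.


b*V = 0.0134 * 65 = 0.871
c*V^2 = 0.00076 * 4225 = 3.211
R_per_t = 1.06 + 0.871 + 3.211 = 5.142 N/t
R_total = 5.142 * 134 = 689.03 N

689.03


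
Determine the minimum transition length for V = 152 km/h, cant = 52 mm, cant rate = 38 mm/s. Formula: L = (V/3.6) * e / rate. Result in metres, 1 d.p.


Convert speed: V = 152 / 3.6 = 42.2222 m/s
L = 42.2222 * 52 / 38
L = 2195.5556 / 38
L = 57.8 m

57.8


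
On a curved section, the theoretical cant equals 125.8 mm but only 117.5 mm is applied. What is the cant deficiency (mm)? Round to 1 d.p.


Cant deficiency = equilibrium cant - actual cant
CD = 125.8 - 117.5
CD = 8.3 mm

8.3


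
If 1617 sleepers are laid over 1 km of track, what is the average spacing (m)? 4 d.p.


Spacing = 1000 m / number of sleepers
Spacing = 1000 / 1617
Spacing = 0.6184 m

0.6184


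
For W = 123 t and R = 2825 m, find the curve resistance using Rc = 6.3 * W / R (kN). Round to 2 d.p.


Rc = 6.3 * W / R
Rc = 6.3 * 123 / 2825
Rc = 774.9 / 2825
Rc = 0.27 kN

0.27


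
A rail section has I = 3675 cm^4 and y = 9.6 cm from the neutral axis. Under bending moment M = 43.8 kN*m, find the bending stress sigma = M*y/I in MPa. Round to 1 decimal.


Convert units:
M = 43.8 kN*m = 43800000 N*mm
y = 9.6 cm = 96 mm
I = 3675 cm^4 = 36750000 mm^4
sigma = 43800000 * 96 / 36750000
sigma = 114.4 MPa

114.4


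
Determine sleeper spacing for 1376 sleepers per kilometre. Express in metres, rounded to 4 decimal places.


Spacing = 1000 m / number of sleepers
Spacing = 1000 / 1376
Spacing = 0.7267 m

0.7267


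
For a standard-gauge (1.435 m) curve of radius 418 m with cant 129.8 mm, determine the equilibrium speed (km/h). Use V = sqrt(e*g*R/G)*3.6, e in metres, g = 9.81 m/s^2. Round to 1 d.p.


Convert cant: e = 129.8 mm = 0.1298 m
V_ms = sqrt(0.1298 * 9.81 * 418 / 1.435)
V_ms = sqrt(370.909606) = 19.259 m/s
V = 19.259 * 3.6 = 69.3 km/h

69.3


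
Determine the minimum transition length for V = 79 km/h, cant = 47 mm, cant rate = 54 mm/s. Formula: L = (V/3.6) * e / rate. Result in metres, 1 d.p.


Convert speed: V = 79 / 3.6 = 21.9444 m/s
L = 21.9444 * 47 / 54
L = 1031.3889 / 54
L = 19.1 m

19.1


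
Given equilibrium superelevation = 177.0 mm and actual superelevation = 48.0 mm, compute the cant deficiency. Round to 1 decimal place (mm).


Cant deficiency = equilibrium cant - actual cant
CD = 177.0 - 48.0
CD = 129.0 mm

129.0


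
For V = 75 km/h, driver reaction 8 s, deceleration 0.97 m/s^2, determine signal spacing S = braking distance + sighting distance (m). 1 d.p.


V = 75 / 3.6 = 20.8333 m/s
Braking distance = 20.8333^2 / (2*0.97) = 223.7257 m
Sighting distance = 20.8333 * 8 = 166.6667 m
S = 223.7257 + 166.6667 = 390.4 m

390.4


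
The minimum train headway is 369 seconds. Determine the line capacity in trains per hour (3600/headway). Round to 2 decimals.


Capacity = 3600 / headway
Capacity = 3600 / 369
Capacity = 9.76 trains/hour

9.76


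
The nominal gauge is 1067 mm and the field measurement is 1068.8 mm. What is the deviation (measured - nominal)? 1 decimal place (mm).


Deviation = measured - nominal
Deviation = 1068.8 - 1067
Deviation = 1.8 mm

1.8
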